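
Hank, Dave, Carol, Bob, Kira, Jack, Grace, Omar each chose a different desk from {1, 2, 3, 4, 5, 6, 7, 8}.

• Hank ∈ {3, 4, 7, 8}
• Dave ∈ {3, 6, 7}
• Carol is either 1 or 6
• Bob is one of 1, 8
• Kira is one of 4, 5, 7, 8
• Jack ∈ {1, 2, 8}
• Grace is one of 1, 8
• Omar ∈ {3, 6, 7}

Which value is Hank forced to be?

The 8 variables together cover exactly {1, 2, 3, 4, 5, 6, 7, 8} — 8 values for 8 variables — and 2 appears only in Jack's list, so Jack = 2.
The 7 still-open variables draw from only 7 values {1, 3, 4, 5, 6, 7, 8}, so each is used; only Kira can be 5, hence Kira = 5.
Among the 6 still-open variables, 4 fits only Hank (and all 6 values in {1, 3, 4, 6, 7, 8} must be used), so Hank = 4.

4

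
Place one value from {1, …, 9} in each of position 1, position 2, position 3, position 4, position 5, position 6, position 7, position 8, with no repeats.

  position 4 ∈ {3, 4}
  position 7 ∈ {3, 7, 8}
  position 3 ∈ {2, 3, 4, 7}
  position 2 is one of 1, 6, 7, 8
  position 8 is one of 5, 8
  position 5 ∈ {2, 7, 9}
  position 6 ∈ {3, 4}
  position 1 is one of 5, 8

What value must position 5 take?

9

position 1 and position 8 share exactly the 2 values {5, 8}; by pigeonhole those values go to them, so strike 5, 8 from position 2, position 7.
The 2 variables position 4 and position 6 are confined to {3, 4}, which locks those values in; drop them from position 3, position 7.
position 7 must be 7 (only option left). Eliminate 7 elsewhere: position 2, position 3, position 5.
That leaves position 3 = 2. So position 5 can't be 2.
So position 5 = 9.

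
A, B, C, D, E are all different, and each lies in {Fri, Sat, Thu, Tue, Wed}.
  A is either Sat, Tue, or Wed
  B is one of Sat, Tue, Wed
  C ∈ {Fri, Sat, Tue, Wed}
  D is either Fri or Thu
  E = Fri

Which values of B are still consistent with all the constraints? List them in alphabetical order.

Sat, Tue, Wed

E's domain is down to {Fri}, so E = Fri. Remove Fri from C, D.
D's domain is down to {Thu}, so D = Thu.
No further eliminations apply; B can still be any of Sat, Tue, Wed.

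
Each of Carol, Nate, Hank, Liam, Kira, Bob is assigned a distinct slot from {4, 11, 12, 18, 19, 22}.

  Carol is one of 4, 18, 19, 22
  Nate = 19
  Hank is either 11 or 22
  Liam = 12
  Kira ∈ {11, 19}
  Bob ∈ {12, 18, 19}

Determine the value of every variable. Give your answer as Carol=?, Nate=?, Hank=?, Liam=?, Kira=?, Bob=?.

Carol=4, Nate=19, Hank=22, Liam=12, Kira=11, Bob=18

Nate must be 19 (only option left). Strike 19 from Carol, Kira, Bob.
Liam's domain is down to {12}, so Liam = 12. So Bob can't be 12.
Kira has just one choice, so Kira = 11. So Hank can't be 11.
Bob's domain is down to {18}, so Bob = 18. Strike 18 from Carol.
Hank has just one choice, so Hank = 22. Eliminate 22 elsewhere: Carol.
Carol must be 4 (only option left).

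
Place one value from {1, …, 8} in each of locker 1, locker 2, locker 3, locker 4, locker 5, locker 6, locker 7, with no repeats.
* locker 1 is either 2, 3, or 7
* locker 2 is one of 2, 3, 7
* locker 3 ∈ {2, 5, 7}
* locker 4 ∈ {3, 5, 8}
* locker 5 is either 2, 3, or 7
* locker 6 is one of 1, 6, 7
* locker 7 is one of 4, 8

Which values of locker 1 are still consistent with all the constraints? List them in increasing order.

2, 3, 7

locker 1, locker 2, locker 5 share exactly the 3 values {2, 3, 7}; by pigeonhole those values go to them, so strike 2, 3, 7 from locker 3, locker 4, locker 6.
locker 3 must be 5 (only option left). So locker 4 can't be 5.
That leaves locker 4 = 8. Strike 8 from locker 7.
locker 7 must be 4 (only option left).
No further eliminations apply; locker 1 can still be any of 2, 3, 7.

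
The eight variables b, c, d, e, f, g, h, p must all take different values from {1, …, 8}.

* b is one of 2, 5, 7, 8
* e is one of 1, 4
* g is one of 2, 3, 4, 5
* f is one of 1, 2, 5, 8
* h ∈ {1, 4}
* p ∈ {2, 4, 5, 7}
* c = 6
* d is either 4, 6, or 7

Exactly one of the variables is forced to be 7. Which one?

d

c must be 6 (only option left). So d can't be 6.
Among the 7 still-open variables, 3 fits only g (and all 7 values in {1, 2, 3, 4, 5, 7, 8} must be used), so g = 3.
e and h between them cover only {1, 4} — a naked pair. Remove those values from d, f, p.
So 7 goes to d.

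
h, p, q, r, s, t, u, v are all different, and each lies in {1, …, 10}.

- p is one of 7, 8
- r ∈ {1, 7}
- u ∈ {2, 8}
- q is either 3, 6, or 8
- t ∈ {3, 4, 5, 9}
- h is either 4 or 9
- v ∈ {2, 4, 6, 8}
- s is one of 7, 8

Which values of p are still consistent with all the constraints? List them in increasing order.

p and s share exactly the 2 values {7, 8}; by pigeonhole those values go to them, so strike 7, 8 from q, r, u, v.
That leaves r = 1.
u's domain is down to {2}, so u = 2. Strike 2 from v.
No further eliminations apply; p can still be any of 7, 8.

7, 8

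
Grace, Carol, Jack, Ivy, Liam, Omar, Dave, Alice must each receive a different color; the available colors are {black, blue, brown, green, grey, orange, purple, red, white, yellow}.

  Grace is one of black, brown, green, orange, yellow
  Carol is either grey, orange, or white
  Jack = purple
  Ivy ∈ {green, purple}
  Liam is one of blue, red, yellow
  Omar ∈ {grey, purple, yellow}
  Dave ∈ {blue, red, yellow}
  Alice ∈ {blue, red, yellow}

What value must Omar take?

Jack has just one choice, so Jack = purple. So Ivy, Omar can't be purple.
That leaves Ivy = green. Remove green from Grace.
The 3 variables Liam, Dave, Alice are confined to {blue, red, yellow}, which locks those values in; drop them from Grace, Omar.
So Omar = grey.

grey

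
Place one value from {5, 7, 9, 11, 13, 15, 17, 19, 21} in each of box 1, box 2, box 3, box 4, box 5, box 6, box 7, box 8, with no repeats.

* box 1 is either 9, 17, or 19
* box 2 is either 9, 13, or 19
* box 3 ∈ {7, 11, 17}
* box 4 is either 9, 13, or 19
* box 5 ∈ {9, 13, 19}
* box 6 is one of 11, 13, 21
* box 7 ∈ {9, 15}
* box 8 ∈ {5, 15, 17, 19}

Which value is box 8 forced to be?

5

The 3 variables box 2, box 4, box 5 are confined to {9, 13, 19}, which locks those values in; drop them from box 1, box 6, box 7, box 8.
box 1's domain is down to {17}, so box 1 = 17. Strike 17 from box 3, box 8.
box 7 has just one choice, so box 7 = 15. Remove 15 from box 8.
So box 8 = 5.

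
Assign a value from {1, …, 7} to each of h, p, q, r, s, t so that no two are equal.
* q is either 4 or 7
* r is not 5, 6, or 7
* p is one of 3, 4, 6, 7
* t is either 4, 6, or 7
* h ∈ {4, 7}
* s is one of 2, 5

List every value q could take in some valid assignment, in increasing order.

h and q share exactly the 2 values {4, 7}; by pigeonhole those values go to them, so strike 4, 7 from p, r, t.
That leaves t = 6. So p can't be 6.
That leaves p = 3. Remove 3 from r.
No further eliminations apply; q can still be any of 4, 7.

4, 7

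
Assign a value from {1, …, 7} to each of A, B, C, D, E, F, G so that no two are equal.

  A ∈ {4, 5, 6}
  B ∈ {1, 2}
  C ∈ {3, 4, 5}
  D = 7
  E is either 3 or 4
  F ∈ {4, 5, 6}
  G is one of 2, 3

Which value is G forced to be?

D has just one choice, so D = 7.
Among the 6 still-open variables, 1 fits only B (and all 6 values in {1, 2, 3, 4, 5, 6} must be used), so B = 1.
The 5 still-open variables draw from only 5 values {2, 3, 4, 5, 6}, so each is used; only G can be 2, hence G = 2.

2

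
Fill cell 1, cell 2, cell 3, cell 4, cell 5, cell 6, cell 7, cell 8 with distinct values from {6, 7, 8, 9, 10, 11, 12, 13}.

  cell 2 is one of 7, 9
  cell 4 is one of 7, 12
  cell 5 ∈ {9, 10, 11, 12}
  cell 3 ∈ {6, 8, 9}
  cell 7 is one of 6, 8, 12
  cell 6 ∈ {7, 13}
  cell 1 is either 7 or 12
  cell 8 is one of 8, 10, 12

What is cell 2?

9

The 8 variables together cover exactly {6, 7, 8, 9, 10, 11, 12, 13} — 8 values for 8 variables — and 11 appears only in cell 5's list, so cell 5 = 11.
Among the 7 still-open variables, 10 fits only cell 8 (and all 7 values in {6, 7, 8, 9, 10, 12, 13} must be used), so cell 8 = 10.
Among the 6 still-open variables, 13 fits only cell 6 (and all 6 values in {6, 7, 8, 9, 12, 13} must be used), so cell 6 = 13.
cell 1 and cell 4 between them cover only {7, 12} — a naked pair. Remove those values from cell 2, cell 7.
So cell 2 = 9.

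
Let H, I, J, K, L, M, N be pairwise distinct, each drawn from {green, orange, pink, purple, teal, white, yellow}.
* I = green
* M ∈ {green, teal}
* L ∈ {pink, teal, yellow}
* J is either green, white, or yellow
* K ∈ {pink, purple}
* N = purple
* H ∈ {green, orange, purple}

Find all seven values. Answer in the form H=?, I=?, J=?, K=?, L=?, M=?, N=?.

H=orange, I=green, J=white, K=pink, L=yellow, M=teal, N=purple

I must be green (only option left). Remove green from H, J, M.
M has just one choice, so M = teal. So L can't be teal.
N's domain is down to {purple}, so N = purple. Remove purple from H, K.
H must be orange (only option left).
K must be pink (only option left). So L can't be pink.
That leaves L = yellow. Eliminate yellow elsewhere: J.
J must be white (only option left).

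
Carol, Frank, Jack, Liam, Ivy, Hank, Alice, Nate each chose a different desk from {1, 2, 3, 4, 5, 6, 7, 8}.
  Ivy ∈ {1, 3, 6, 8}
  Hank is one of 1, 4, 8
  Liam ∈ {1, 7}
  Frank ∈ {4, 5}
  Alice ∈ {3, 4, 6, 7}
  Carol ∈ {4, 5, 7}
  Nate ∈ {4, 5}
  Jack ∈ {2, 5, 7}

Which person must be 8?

Among the 8 variables, 2 fits only Jack (and all 8 values in {1, 2, 3, 4, 5, 6, 7, 8} must be used), so Jack = 2.
Frank and Nate between them cover only {4, 5} — a naked pair. Remove those values from Carol, Hank, Alice.
Carol's domain is down to {7}, so Carol = 7. Remove 7 from Liam, Alice.
Liam must be 1 (only option left). Strike 1 from Ivy, Hank.
So 8 goes to Hank.

Hank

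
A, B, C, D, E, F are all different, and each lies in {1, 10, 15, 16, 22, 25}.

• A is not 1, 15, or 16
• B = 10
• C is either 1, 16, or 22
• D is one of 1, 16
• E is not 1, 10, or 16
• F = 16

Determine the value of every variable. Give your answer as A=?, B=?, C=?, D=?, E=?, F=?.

B has just one choice, so B = 10. Remove 10 from A.
F's domain is down to {16}, so F = 16. Strike 16 from C, D.
D must be 1 (only option left). Remove 1 from C.
That leaves C = 22. Eliminate 22 elsewhere: A, E.
A has just one choice, so A = 25. Eliminate 25 elsewhere: E.
E's domain is down to {15}, so E = 15.

A=25, B=10, C=22, D=1, E=15, F=16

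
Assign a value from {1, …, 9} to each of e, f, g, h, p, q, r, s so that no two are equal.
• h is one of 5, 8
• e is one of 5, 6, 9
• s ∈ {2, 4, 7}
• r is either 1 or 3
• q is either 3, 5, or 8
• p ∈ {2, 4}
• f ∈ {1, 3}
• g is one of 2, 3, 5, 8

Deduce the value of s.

7

f and r share exactly the 2 values {1, 3}; by pigeonhole those values go to them, so strike 1, 3 from g, q.
The 2 variables h and q are confined to {5, 8}, which locks those values in; drop them from e, g.
g's domain is down to {2}, so g = 2. Eliminate 2 elsewhere: p, s.
p must be 4 (only option left). Eliminate 4 elsewhere: s.
So s = 7.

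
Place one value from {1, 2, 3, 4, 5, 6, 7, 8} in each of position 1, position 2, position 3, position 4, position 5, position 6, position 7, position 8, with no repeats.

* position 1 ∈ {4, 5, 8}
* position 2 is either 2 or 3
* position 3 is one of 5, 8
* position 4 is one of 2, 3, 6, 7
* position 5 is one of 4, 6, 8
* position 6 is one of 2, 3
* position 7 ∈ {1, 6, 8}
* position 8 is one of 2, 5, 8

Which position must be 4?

The 8 variables together cover exactly {1, 2, 3, 4, 5, 6, 7, 8} — 8 values for 8 variables — and 1 appears only in position 7's list, so position 7 = 1.
The 7 still-open variables draw from only 7 values {2, 3, 4, 5, 6, 7, 8}, so each is used; only position 4 can be 7, hence position 4 = 7.
Among the 6 still-open variables, 6 fits only position 5 (and all 6 values in {2, 3, 4, 5, 6, 8} must be used), so position 5 = 6.
The 5 still-open variables together cover exactly {2, 3, 4, 5, 8} — 5 values for 5 variables — and 4 appears only in position 1's list, so position 1 = 4.

position 1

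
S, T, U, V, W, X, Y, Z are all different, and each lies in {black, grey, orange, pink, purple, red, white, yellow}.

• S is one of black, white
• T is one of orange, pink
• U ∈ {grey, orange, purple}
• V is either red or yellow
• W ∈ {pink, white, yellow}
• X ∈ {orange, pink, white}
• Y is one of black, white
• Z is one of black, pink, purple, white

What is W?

The 8 variables together cover exactly {black, grey, orange, pink, purple, red, white, yellow} — 8 values for 8 variables — and grey appears only in U's list, so U = grey.
The 7 still-open variables together cover exactly {black, orange, pink, purple, red, white, yellow} — 7 values for 7 variables — and purple appears only in Z's list, so Z = purple.
Among the 6 still-open variables, red fits only V (and all 6 values in {black, orange, pink, red, white, yellow} must be used), so V = red.
The 5 still-open variables draw from only 5 values {black, orange, pink, white, yellow}, so each is used; only W can be yellow, hence W = yellow.

yellow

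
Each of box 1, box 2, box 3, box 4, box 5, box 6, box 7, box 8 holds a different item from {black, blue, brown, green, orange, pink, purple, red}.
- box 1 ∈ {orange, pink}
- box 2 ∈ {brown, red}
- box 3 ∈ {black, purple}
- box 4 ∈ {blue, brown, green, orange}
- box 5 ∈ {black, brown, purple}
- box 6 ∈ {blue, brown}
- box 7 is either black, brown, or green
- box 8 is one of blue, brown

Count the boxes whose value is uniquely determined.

The 8 variables together cover exactly {black, blue, brown, green, orange, pink, purple, red} — 8 values for 8 variables — and pink appears only in box 1's list, so box 1 = pink.
The 7 still-open variables draw from only 7 values {black, blue, brown, green, orange, purple, red}, so each is used; only box 4 can be orange, hence box 4 = orange.
The 6 still-open variables draw from only 6 values {black, blue, brown, green, purple, red}, so each is used; only box 7 can be green, hence box 7 = green.
Among the 5 still-open variables, red fits only box 2 (and all 5 values in {black, blue, brown, purple, red} must be used), so box 2 = red.
box 6 and box 8 between them cover only {blue, brown} — a naked pair. Remove those values from box 5.
Determined: box 1=pink, box 2=red, box 4=orange, box 7=green. The other boxes each still have more than one consistent value. That makes 4.

4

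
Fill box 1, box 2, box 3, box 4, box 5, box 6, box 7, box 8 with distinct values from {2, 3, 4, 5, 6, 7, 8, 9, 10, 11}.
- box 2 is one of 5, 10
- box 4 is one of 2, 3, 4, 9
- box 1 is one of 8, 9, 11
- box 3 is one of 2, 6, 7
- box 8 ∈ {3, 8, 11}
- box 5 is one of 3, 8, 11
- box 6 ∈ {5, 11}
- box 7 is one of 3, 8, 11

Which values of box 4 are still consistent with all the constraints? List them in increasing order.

box 5, box 7, box 8 between them cover only {3, 8, 11} — a naked triple. Remove those values from box 1, box 4, box 6.
box 1 must be 9 (only option left). Remove 9 from box 4.
box 6 has just one choice, so box 6 = 5. So box 2 can't be 5.
That leaves box 2 = 10.
No further eliminations apply; box 4 can still be any of 2, 4.

2, 4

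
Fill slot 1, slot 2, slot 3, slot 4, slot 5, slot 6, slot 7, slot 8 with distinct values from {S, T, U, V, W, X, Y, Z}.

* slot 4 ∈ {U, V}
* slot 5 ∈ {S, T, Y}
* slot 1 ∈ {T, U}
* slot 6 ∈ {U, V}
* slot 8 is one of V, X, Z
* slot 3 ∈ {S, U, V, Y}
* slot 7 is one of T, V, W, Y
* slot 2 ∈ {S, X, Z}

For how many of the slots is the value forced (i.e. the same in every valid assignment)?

The 8 variables together cover exactly {S, T, U, V, W, X, Y, Z} — 8 values for 8 variables — and W appears only in slot 7's list, so slot 7 = W.
The 2 variables slot 4 and slot 6 are confined to {U, V}, which locks those values in; drop them from slot 1, slot 3, slot 8.
slot 1 must be T (only option left). Eliminate T elsewhere: slot 5.
slot 3 and slot 5 between them cover only {S, Y} — a naked pair. Remove those values from slot 2.
Determined: slot 1=T, slot 7=W. The other slots each still have more than one consistent value. That makes 2.

2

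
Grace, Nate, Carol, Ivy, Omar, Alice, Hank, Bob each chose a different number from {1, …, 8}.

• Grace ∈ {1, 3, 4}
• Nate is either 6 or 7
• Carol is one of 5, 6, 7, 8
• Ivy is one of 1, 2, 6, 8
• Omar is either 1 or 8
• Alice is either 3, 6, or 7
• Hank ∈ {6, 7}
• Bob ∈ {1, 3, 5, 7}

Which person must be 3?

The 8 variables draw from only 8 values {1, 2, 3, 4, 5, 6, 7, 8}, so each is used; only Ivy can be 2, hence Ivy = 2.
The 7 still-open variables draw from only 7 values {1, 3, 4, 5, 6, 7, 8}, so each is used; only Grace can be 4, hence Grace = 4.
Nate and Hank share exactly the 2 values {6, 7}; by pigeonhole those values go to them, so strike 6, 7 from Carol, Alice, Bob.
So 3 goes to Alice.

Alice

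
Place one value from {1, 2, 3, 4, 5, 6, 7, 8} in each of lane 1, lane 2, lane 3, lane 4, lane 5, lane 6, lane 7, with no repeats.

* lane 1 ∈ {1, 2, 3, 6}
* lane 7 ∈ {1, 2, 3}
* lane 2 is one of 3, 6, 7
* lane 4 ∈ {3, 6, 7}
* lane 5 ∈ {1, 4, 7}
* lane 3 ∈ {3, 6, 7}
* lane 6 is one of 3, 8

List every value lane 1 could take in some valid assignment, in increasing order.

The 7 variables draw from only 7 values {1, 2, 3, 4, 6, 7, 8}, so each is used; only lane 5 can be 4, hence lane 5 = 4.
Among the 6 still-open variables, 8 fits only lane 6 (and all 6 values in {1, 2, 3, 6, 7, 8} must be used), so lane 6 = 8.
The 3 variables lane 2, lane 3, lane 4 are confined to {3, 6, 7}, which locks those values in; drop them from lane 1, lane 7.
No further eliminations apply; lane 1 can still be any of 1, 2.

1, 2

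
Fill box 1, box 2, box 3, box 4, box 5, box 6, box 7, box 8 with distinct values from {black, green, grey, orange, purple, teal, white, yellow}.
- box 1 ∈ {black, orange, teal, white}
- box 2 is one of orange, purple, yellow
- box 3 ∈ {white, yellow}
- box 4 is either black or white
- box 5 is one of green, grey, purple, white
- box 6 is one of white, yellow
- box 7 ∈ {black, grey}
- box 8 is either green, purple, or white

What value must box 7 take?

Among the 8 variables, teal fits only box 1 (and all 8 values in {black, green, grey, orange, purple, teal, white, yellow} must be used), so box 1 = teal.
Among the 7 still-open variables, orange fits only box 2 (and all 7 values in {black, green, grey, orange, purple, white, yellow} must be used), so box 2 = orange.
box 3 and box 6 share exactly the 2 values {white, yellow}; by pigeonhole those values go to them, so strike white, yellow from box 4, box 5, box 8.
That leaves box 4 = black. So box 7 can't be black.
So box 7 = grey.

grey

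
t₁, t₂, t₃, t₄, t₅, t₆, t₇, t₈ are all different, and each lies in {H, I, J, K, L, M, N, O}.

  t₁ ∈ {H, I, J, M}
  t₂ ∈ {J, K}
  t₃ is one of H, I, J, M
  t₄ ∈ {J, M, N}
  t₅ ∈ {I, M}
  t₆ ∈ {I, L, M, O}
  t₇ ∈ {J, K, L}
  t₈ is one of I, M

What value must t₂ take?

K

The 8 variables together cover exactly {H, I, J, K, L, M, N, O} — 8 values for 8 variables — and N appears only in t₄'s list, so t₄ = N.
The 7 still-open variables draw from only 7 values {H, I, J, K, L, M, O}, so each is used; only t₆ can be O, hence t₆ = O.
Among the 6 still-open variables, L fits only t₇ (and all 6 values in {H, I, J, K, L, M} must be used), so t₇ = L.
The 5 still-open variables draw from only 5 values {H, I, J, K, M}, so each is used; only t₂ can be K, hence t₂ = K.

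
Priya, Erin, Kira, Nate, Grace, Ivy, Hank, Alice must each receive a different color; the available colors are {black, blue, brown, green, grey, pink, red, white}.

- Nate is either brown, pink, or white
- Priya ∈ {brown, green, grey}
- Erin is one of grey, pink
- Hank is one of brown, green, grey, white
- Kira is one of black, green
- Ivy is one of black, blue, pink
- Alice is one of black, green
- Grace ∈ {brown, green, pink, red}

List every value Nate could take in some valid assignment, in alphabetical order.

The 8 variables draw from only 8 values {black, blue, brown, green, grey, pink, red, white}, so each is used; only Ivy can be blue, hence Ivy = blue.
Among the 7 still-open variables, red fits only Grace (and all 7 values in {black, brown, green, grey, pink, red, white} must be used), so Grace = red.
Kira and Alice share exactly the 2 values {black, green}; by pigeonhole those values go to them, so strike black, green from Priya, Hank.
No further eliminations apply; Nate can still be any of brown, pink, white.

brown, pink, white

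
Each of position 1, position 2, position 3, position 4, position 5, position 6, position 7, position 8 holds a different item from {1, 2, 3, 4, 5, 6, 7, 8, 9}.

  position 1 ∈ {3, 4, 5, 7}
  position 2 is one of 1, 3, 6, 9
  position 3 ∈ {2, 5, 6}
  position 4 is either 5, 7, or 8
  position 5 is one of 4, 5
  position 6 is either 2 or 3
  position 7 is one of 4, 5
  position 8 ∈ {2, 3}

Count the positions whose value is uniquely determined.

3

position 5 and position 7 share exactly the 2 values {4, 5}; by pigeonhole those values go to them, so strike 4, 5 from position 1, position 3, position 4.
position 6 and position 8 share exactly the 2 values {2, 3}; by pigeonhole those values go to them, so strike 2, 3 from position 1, position 2, position 3.
position 1 must be 7 (only option left). Strike 7 from position 4.
That leaves position 3 = 6. Strike 6 from position 2.
position 4's domain is down to {8}, so position 4 = 8.
Determined: position 1=7, position 3=6, position 4=8. The other positions each still have more than one consistent value. That makes 3.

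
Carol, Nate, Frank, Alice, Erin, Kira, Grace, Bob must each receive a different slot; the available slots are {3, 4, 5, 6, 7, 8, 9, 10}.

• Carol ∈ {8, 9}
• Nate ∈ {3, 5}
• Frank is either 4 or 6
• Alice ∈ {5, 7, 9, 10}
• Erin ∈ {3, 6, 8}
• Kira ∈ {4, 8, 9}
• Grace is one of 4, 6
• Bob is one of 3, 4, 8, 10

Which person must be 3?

Erin

Among the 8 variables, 7 fits only Alice (and all 8 values in {3, 4, 5, 6, 7, 8, 9, 10} must be used), so Alice = 7.
The 7 still-open variables draw from only 7 values {3, 4, 5, 6, 8, 9, 10}, so each is used; only Nate can be 5, hence Nate = 5.
The 6 still-open variables together cover exactly {3, 4, 6, 8, 9, 10} — 6 values for 6 variables — and 10 appears only in Bob's list, so Bob = 10.
The 5 still-open variables together cover exactly {3, 4, 6, 8, 9} — 5 values for 5 variables — and 3 appears only in Erin's list, so Erin = 3.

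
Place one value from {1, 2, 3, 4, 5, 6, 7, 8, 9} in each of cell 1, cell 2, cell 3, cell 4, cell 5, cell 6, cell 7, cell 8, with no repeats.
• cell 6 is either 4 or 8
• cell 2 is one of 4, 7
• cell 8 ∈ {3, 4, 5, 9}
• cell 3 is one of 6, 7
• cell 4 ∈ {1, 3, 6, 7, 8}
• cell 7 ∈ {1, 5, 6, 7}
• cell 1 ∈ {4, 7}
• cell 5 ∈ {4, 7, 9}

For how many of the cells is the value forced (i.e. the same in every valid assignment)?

cell 1 and cell 2 share exactly the 2 values {4, 7}; by pigeonhole those values go to them, so strike 4, 7 from cell 3, cell 4, cell 5, cell 6, cell 7, cell 8.
cell 3 has just one choice, so cell 3 = 6. Strike 6 from cell 4, cell 7.
That leaves cell 5 = 9. Remove 9 from cell 8.
cell 6's domain is down to {8}, so cell 6 = 8. Strike 8 from cell 4.
Determined: cell 3=6, cell 5=9, cell 6=8. The other cells each still have more than one consistent value. That makes 3.

3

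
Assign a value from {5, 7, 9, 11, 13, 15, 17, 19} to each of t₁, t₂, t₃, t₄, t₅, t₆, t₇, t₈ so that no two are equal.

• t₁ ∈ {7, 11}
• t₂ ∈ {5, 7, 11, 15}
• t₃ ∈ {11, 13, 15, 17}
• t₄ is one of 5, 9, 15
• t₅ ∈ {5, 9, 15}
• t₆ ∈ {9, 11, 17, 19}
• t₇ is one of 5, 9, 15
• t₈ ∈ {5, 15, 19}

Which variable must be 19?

The 8 variables together cover exactly {5, 7, 9, 11, 13, 15, 17, 19} — 8 values for 8 variables — and 13 appears only in t₃'s list, so t₃ = 13.
The 7 still-open variables draw from only 7 values {5, 7, 9, 11, 15, 17, 19}, so each is used; only t₆ can be 17, hence t₆ = 17.
Among the 6 still-open variables, 19 fits only t₈ (and all 6 values in {5, 7, 9, 11, 15, 19} must be used), so t₈ = 19.

t₈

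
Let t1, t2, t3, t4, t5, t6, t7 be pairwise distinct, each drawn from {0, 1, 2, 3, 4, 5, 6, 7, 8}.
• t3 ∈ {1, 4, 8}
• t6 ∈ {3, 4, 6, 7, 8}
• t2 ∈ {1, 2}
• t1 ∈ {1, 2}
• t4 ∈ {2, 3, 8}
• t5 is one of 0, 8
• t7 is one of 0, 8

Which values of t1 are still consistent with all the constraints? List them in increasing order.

1, 2

t1 and t2 share exactly the 2 values {1, 2}; by pigeonhole those values go to them, so strike 1, 2 from t3, t4.
t5 and t7 share exactly the 2 values {0, 8}; by pigeonhole those values go to them, so strike 0, 8 from t3, t4, t6.
t3 must be 4 (only option left). So t6 can't be 4.
That leaves t4 = 3. Eliminate 3 elsewhere: t6.
No further eliminations apply; t1 can still be any of 1, 2.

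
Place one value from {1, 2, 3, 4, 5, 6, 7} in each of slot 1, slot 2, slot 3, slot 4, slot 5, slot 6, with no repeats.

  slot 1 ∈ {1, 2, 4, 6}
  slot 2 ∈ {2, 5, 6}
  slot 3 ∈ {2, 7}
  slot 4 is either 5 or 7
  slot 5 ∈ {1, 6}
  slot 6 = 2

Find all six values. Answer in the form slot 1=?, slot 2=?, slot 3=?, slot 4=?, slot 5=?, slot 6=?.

slot 6 must be 2 (only option left). Strike 2 from slot 1, slot 2, slot 3.
That leaves slot 3 = 7. So slot 4 can't be 7.
slot 4's domain is down to {5}, so slot 4 = 5. So slot 2 can't be 5.
slot 2's domain is down to {6}, so slot 2 = 6. Eliminate 6 elsewhere: slot 1, slot 5.
That leaves slot 5 = 1. So slot 1 can't be 1.
slot 1 must be 4 (only option left).

slot 1=4, slot 2=6, slot 3=7, slot 4=5, slot 5=1, slot 6=2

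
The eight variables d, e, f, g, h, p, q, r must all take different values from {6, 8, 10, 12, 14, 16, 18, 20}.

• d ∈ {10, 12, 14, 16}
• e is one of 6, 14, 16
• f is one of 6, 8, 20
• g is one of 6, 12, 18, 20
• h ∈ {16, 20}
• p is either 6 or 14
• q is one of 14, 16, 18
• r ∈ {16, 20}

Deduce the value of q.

18

The 8 variables draw from only 8 values {6, 8, 10, 12, 14, 16, 18, 20}, so each is used; only f can be 8, hence f = 8.
Among the 7 still-open variables, 10 fits only d (and all 7 values in {6, 10, 12, 14, 16, 18, 20} must be used), so d = 10.
The 6 still-open variables together cover exactly {6, 12, 14, 16, 18, 20} — 6 values for 6 variables — and 12 appears only in g's list, so g = 12.
Among the 5 still-open variables, 18 fits only q (and all 5 values in {6, 14, 16, 18, 20} must be used), so q = 18.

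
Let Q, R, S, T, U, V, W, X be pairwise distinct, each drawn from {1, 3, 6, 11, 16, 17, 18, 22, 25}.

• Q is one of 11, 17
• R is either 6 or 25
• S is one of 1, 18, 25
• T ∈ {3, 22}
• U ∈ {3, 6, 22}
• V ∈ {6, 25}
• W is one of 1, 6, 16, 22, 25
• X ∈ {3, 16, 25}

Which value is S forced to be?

18

R and V between them cover only {6, 25} — a naked pair. Remove those values from S, U, W, X.
T and U between them cover only {3, 22} — a naked pair. Remove those values from W, X.
X's domain is down to {16}, so X = 16. Strike 16 from W.
That leaves W = 1. Strike 1 from S.
So S = 18.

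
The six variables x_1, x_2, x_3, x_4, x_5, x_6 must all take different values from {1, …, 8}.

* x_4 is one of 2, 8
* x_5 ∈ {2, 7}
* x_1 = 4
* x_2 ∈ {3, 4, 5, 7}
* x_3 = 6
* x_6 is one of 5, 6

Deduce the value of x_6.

5

x_1's domain is down to {4}, so x_1 = 4. Strike 4 from x_2.
x_3's domain is down to {6}, so x_3 = 6. Strike 6 from x_6.
So x_6 = 5.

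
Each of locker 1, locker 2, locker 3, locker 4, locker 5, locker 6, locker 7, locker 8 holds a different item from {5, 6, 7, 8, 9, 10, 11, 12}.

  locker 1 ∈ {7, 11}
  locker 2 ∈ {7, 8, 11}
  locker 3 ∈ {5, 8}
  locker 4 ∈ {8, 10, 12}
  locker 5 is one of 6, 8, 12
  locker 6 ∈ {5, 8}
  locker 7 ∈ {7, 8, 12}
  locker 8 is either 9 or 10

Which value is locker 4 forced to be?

Among the 8 variables, 6 fits only locker 5 (and all 8 values in {5, 6, 7, 8, 9, 10, 11, 12} must be used), so locker 5 = 6.
The 7 still-open variables draw from only 7 values {5, 7, 8, 9, 10, 11, 12}, so each is used; only locker 8 can be 9, hence locker 8 = 9.
The 6 still-open variables together cover exactly {5, 7, 8, 10, 11, 12} — 6 values for 6 variables — and 10 appears only in locker 4's list, so locker 4 = 10.

10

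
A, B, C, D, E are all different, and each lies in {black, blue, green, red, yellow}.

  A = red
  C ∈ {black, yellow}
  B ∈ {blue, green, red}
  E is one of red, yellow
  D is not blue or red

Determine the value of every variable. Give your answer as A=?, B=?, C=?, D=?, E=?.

A has just one choice, so A = red. Strike red from B, E.
E's domain is down to {yellow}, so E = yellow. Eliminate yellow elsewhere: C, D.
C must be black (only option left). So D can't be black.
That leaves D = green. Strike green from B.
B has just one choice, so B = blue.

A=red, B=blue, C=black, D=green, E=yellow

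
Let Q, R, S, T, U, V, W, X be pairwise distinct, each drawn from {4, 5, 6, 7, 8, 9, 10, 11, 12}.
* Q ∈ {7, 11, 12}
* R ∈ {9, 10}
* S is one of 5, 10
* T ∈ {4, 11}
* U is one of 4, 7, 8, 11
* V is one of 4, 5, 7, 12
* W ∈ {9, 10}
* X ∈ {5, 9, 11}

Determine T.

The 8 variables together cover exactly {4, 5, 7, 8, 9, 10, 11, 12} — 8 values for 8 variables — and 8 appears only in U's list, so U = 8.
R and W between them cover only {9, 10} — a naked pair. Remove those values from S, X.
S's domain is down to {5}, so S = 5. Eliminate 5 elsewhere: V, X.
X has just one choice, so X = 11. Eliminate 11 elsewhere: Q, T.
So T = 4.

4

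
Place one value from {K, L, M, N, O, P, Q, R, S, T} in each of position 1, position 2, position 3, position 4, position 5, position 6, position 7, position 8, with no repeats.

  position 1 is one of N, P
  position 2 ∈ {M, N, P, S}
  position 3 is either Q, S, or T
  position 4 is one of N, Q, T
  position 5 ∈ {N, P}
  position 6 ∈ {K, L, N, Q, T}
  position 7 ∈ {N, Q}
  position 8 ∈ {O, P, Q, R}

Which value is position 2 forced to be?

M

position 1 and position 5 share exactly the 2 values {N, P}; by pigeonhole those values go to them, so strike N, P from position 2, position 4, position 6, position 7, position 8.
position 7 must be Q (only option left). Remove Q from position 3, position 4, position 6, position 8.
position 4's domain is down to {T}, so position 4 = T. Eliminate T elsewhere: position 3, position 6.
position 3 must be S (only option left). Remove S from position 2.
So position 2 = M.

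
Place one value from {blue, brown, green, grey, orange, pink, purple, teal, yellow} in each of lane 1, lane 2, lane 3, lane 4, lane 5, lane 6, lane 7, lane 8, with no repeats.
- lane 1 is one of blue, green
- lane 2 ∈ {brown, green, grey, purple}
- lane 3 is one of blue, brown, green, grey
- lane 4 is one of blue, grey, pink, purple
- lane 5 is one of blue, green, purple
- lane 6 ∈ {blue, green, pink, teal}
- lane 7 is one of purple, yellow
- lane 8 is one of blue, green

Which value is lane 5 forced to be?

purple

The 8 variables together cover exactly {blue, brown, green, grey, pink, purple, teal, yellow} — 8 values for 8 variables — and teal appears only in lane 6's list, so lane 6 = teal.
Among the 7 still-open variables, pink fits only lane 4 (and all 7 values in {blue, brown, green, grey, pink, purple, yellow} must be used), so lane 4 = pink.
The 6 still-open variables together cover exactly {blue, brown, green, grey, purple, yellow} — 6 values for 6 variables — and yellow appears only in lane 7's list, so lane 7 = yellow.
lane 1 and lane 8 share exactly the 2 values {blue, green}; by pigeonhole those values go to them, so strike blue, green from lane 2, lane 3, lane 5.
So lane 5 = purple.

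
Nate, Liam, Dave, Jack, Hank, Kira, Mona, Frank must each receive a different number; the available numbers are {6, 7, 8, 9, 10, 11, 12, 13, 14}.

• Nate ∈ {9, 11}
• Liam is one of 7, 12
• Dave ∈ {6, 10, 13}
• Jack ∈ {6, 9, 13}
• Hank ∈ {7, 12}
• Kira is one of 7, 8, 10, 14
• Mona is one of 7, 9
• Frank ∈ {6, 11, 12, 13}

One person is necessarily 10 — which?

Dave

Liam and Hank share exactly the 2 values {7, 12}; by pigeonhole those values go to them, so strike 7, 12 from Kira, Mona, Frank.
Mona has just one choice, so Mona = 9. So Nate, Jack can't be 9.
That leaves Nate = 11. Remove 11 from Frank.
Jack and Frank share exactly the 2 values {6, 13}; by pigeonhole those values go to them, so strike 6, 13 from Dave.
So 10 goes to Dave.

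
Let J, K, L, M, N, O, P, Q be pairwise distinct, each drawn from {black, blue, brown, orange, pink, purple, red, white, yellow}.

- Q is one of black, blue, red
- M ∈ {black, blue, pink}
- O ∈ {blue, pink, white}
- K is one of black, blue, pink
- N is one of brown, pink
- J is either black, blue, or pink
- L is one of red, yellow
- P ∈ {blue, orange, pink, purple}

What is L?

yellow

J, K, M share exactly the 3 values {black, blue, pink}; by pigeonhole those values go to them, so strike black, blue, pink from N, O, P, Q.
That leaves N = brown.
O's domain is down to {white}, so O = white.
Q has just one choice, so Q = red. Remove red from L.
So L = yellow.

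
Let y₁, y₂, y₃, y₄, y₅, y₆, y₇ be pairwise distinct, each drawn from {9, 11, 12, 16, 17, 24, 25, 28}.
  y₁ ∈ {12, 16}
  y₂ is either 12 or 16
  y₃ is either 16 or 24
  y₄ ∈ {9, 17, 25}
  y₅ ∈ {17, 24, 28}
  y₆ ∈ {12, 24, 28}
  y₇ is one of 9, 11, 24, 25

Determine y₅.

y₁ and y₂ share exactly the 2 values {12, 16}; by pigeonhole those values go to them, so strike 12, 16 from y₃, y₆.
y₃ has just one choice, so y₃ = 24. Eliminate 24 elsewhere: y₅, y₆, y₇.
y₆ must be 28 (only option left). Strike 28 from y₅.
So y₅ = 17.

17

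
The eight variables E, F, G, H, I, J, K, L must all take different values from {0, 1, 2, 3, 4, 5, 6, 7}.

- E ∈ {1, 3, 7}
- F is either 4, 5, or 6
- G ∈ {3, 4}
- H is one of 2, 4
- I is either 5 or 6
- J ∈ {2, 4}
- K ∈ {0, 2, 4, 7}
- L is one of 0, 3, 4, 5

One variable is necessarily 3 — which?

The 8 variables together cover exactly {0, 1, 2, 3, 4, 5, 6, 7} — 8 values for 8 variables — and 1 appears only in E's list, so E = 1.
The 7 still-open variables together cover exactly {0, 2, 3, 4, 5, 6, 7} — 7 values for 7 variables — and 7 appears only in K's list, so K = 7.
Among the 6 still-open variables, 0 fits only L (and all 6 values in {0, 2, 3, 4, 5, 6} must be used), so L = 0.
Among the 5 still-open variables, 3 fits only G (and all 5 values in {2, 3, 4, 5, 6} must be used), so G = 3.

G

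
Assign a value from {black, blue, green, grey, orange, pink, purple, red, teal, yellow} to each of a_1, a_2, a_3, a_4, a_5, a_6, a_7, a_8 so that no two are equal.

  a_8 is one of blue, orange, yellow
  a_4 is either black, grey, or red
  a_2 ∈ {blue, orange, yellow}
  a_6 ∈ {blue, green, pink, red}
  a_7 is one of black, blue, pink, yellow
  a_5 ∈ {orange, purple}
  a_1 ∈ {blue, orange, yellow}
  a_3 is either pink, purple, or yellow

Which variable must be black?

a_7

a_1, a_2, a_8 between them cover only {blue, orange, yellow} — a naked triple. Remove those values from a_3, a_5, a_6, a_7.
a_5 has just one choice, so a_5 = purple. So a_3 can't be purple.
That leaves a_3 = pink. So a_6, a_7 can't be pink.
So black goes to a_7.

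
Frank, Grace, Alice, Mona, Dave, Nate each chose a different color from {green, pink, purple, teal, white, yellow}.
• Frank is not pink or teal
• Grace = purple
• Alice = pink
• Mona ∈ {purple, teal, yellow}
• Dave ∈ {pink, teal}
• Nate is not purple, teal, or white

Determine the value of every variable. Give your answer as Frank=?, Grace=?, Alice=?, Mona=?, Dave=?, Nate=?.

Frank=white, Grace=purple, Alice=pink, Mona=yellow, Dave=teal, Nate=green

Grace has just one choice, so Grace = purple. So Frank, Mona can't be purple.
Alice must be pink (only option left). Remove pink from Dave, Nate.
Dave has just one choice, so Dave = teal. Remove teal from Mona.
Mona must be yellow (only option left). So Frank, Nate can't be yellow.
Nate's domain is down to {green}, so Nate = green. Eliminate green elsewhere: Frank.
Frank must be white (only option left).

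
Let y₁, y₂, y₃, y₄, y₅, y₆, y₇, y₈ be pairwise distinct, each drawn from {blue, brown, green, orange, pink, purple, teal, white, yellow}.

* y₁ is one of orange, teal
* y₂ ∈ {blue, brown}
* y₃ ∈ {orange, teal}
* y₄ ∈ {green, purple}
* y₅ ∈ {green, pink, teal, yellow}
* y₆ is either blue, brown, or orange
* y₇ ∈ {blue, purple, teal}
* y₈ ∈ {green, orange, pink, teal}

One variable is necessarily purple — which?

y₇

Among the 8 variables, yellow fits only y₅ (and all 8 values in {blue, brown, green, orange, pink, purple, teal, yellow} must be used), so y₅ = yellow.
The 7 still-open variables together cover exactly {blue, brown, green, orange, pink, purple, teal} — 7 values for 7 variables — and pink appears only in y₈'s list, so y₈ = pink.
Among the 6 still-open variables, green fits only y₄ (and all 6 values in {blue, brown, green, orange, purple, teal} must be used), so y₄ = green.
Among the 5 still-open variables, purple fits only y₇ (and all 5 values in {blue, brown, orange, purple, teal} must be used), so y₇ = purple.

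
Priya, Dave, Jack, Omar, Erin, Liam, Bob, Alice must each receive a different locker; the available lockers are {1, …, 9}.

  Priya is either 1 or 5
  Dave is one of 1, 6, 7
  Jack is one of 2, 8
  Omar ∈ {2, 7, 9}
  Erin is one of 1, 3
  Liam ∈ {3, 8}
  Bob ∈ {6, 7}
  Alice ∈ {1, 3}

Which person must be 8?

Liam

The 8 variables draw from only 8 values {1, 2, 3, 5, 6, 7, 8, 9}, so each is used; only Priya can be 5, hence Priya = 5.
The 7 still-open variables draw from only 7 values {1, 2, 3, 6, 7, 8, 9}, so each is used; only Omar can be 9, hence Omar = 9.
The 6 still-open variables draw from only 6 values {1, 2, 3, 6, 7, 8}, so each is used; only Jack can be 2, hence Jack = 2.
The 5 still-open variables together cover exactly {1, 3, 6, 7, 8} — 5 values for 5 variables — and 8 appears only in Liam's list, so Liam = 8.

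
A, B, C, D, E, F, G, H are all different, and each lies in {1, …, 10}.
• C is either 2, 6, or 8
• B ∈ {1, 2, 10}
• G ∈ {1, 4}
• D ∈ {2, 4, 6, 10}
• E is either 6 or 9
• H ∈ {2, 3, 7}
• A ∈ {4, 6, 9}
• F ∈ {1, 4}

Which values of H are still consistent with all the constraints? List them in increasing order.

The 2 variables F and G are confined to {1, 4}, which locks those values in; drop them from A, B, D.
A and E share exactly the 2 values {6, 9}; by pigeonhole those values go to them, so strike 6, 9 from C, D.
B and D share exactly the 2 values {2, 10}; by pigeonhole those values go to them, so strike 2, 10 from C, H.
C has just one choice, so C = 8.
No further eliminations apply; H can still be any of 3, 7.

3, 7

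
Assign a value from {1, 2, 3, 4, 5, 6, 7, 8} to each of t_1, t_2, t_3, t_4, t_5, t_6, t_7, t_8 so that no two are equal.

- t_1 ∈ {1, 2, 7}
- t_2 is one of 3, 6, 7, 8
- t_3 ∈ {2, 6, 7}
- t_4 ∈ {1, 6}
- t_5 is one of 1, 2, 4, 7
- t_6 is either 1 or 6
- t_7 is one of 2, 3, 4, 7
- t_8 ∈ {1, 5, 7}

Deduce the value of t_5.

4

The 8 variables draw from only 8 values {1, 2, 3, 4, 5, 6, 7, 8}, so each is used; only t_8 can be 5, hence t_8 = 5.
The 7 still-open variables together cover exactly {1, 2, 3, 4, 6, 7, 8} — 7 values for 7 variables — and 8 appears only in t_2's list, so t_2 = 8.
Among the 6 still-open variables, 3 fits only t_7 (and all 6 values in {1, 2, 3, 4, 6, 7} must be used), so t_7 = 3.
Among the 5 still-open variables, 4 fits only t_5 (and all 5 values in {1, 2, 4, 6, 7} must be used), so t_5 = 4.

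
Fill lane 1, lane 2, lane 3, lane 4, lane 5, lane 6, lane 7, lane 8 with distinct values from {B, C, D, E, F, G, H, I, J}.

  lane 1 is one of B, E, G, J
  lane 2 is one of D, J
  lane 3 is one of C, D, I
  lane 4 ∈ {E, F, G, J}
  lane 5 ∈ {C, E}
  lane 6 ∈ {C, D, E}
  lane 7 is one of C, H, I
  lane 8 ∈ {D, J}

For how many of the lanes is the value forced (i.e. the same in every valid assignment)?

The 2 variables lane 2 and lane 8 are confined to {D, J}, which locks those values in; drop them from lane 1, lane 3, lane 4, lane 6.
lane 5 and lane 6 share exactly the 2 values {C, E}; by pigeonhole those values go to them, so strike C, E from lane 1, lane 3, lane 4, lane 7.
lane 3 must be I (only option left). Eliminate I elsewhere: lane 7.
That leaves lane 7 = H.
Determined: lane 3=I, lane 7=H. The other lanes each still have more than one consistent value. That makes 2.

2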